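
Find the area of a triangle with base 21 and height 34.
Area = (1/2) * base * height
Area = (1/2) * 21 * 34
Area = 357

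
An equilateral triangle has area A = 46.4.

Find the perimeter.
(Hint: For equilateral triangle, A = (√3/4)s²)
A = (√3/4)s²  →  s² = 4A/√3 = 4·46.4/√3 = 107.156
s = 10.3516
Perimeter = 3s = 31.05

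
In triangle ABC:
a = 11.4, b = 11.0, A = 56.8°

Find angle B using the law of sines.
sin(B)/b = sin(A)/a
sin(B) = b·sin(A)/a = 11.0·sin(56.8°)/11.4 = 0.807404
B = arcsin(0.807404) = 53.84°  (b ≤ a, so B ≤ A and the acute solution is unique)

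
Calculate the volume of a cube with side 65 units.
Volume = s³
Volume = 65³
Volume = 274625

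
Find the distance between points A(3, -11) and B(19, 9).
Using the distance formula: d = sqrt((x₂-x₁)² + (y₂-y₁)²)
dx = 19 - 3 = 16
dy = 9 - (-11) = 20
d = sqrt(16² + 20²) = sqrt(256 + 400) = sqrt(656) = 25.61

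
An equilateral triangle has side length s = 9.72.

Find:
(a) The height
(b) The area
(a) Height h = s·√3/2 = 9.72·√3/2 = 8.418
(b) Area = (√3/4)·s² = (√3/4)·9.72² = (√3/4)·94.4784 = 40.91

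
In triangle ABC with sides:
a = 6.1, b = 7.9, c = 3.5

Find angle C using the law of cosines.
cos(C) = (a² + b² - c²)/(2ab)
cos(C) = (6.1² + 7.9² - 3.5²)/(2·6.1·7.9) = 87.37/96.38 = 0.906516
C = arccos(0.906516) = 24.97°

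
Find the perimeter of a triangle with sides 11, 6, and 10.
Perimeter = sum of all sides
Perimeter = 11 + 6 + 10
Perimeter = 27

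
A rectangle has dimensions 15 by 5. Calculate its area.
Area = length * width
Area = 15 * 5
Area = 75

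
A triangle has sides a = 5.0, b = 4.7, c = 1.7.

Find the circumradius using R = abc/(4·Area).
s = (a+b+c)/2 = 5.7
Area = √(s(s-a)(s-b)(s-c)) = √(5.7·0.7·1·4) = 3.995
R = abc/(4·Area) = (5.0·4.7·1.7)/(4·3.995) = 39.95/15.98 = 2.5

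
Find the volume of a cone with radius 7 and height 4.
Volume = (1/3) * pi * r² * h
Volume = (1/3) * pi * 7² * 4
Volume = (1/3) * pi * 49 * 4
Volume = (1/3) * pi * 196
Volume = 205.25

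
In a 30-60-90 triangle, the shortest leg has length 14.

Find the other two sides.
Long leg = 14√3 = 24.25, Hypotenuse = 28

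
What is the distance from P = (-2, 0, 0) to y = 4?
d = |0(-2) + 1(0) + 0(0) - (4)| / √(0² + 1² + 0²) = 4/√1 = 4.0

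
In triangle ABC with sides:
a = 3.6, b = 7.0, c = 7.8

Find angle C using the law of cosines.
cos(C) = (a² + b² - c²)/(2ab)
cos(C) = (3.6² + 7.0² - 7.8²)/(2·3.6·7.0) = 1.12/50.4 = 0.022222
C = arccos(0.022222) = 88.73°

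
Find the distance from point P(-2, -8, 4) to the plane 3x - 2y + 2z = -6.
d = |3(-2) + (-2)(-8) + 2(4) - (-6)| / √(3² + (-2)² + 2²) = 24/√17 = 5.821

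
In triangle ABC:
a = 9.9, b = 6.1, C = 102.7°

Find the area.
Using A = ½ab·sin(C):
A = ½·9.9·6.1·sin(102.7°) = ½·60.39·0.975535 = 29.46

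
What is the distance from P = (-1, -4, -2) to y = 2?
d = |0(-1) + 1(-4) + 0(-2) - (2)| / √(0² + 1² + 0²) = 6/√1 = 6.0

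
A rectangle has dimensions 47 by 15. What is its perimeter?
Perimeter = 2 * (length + width)
Perimeter = 2 * (47 + 15)
Perimeter = 2 * 62
Perimeter = 124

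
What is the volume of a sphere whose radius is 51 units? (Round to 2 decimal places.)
Volume = (4/3) * pi * r³
Volume = (4/3) * pi * 51³
Volume = (4/3) * pi * 132651
Volume = 555647.21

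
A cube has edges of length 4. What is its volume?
Volume = s³
Volume = 4³
Volume = 64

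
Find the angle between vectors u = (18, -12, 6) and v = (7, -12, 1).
u·v = 276, |u|² = 504, |v|² = 194
cos θ = 276/√97776 ≈ 0.8827
θ ≈ 28.04°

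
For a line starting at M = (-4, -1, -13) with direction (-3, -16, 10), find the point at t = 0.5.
P(0.5) = (-4 + (-3)(0.5), -1 + (-16)(0.5), -13 + 10(0.5)) = (-5.5, -9, -8)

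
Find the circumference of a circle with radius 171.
Circumference = 2 * pi * r
Circumference = 2 * pi * 171
Circumference = 1074.42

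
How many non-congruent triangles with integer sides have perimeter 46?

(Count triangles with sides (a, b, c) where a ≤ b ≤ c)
With a ≤ b ≤ c and a + b + c = 46, the triangle inequality a + b > c gives c < 46/2, so c ≤ 22.
Iterate a from 1 to ⌊p/3⌋ = 15; for each a, b ranges from a to ⌊(p−a)/2⌋ with c = p − a − b, keeping only c ≥ b.
Triples: (2, 22, 22), (3, 21, 22), (4, 20, 22), …
Count = 44 triangles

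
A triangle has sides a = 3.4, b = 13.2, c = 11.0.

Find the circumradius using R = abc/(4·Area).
s = (a+b+c)/2 = 13.8
Area = √(s(s-a)(s-b)(s-c)) = √(13.8·10.4·0.6·2.8) = 15.5278
R = abc/(4·Area) = (3.4·13.2·11.0)/(4·15.5278) = 493.68/62.1112 = 7.948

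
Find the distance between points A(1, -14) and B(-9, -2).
Using the distance formula: d = sqrt((x₂-x₁)² + (y₂-y₁)²)
dx = (-9) - 1 = -10
dy = (-2) - (-14) = 12
d = sqrt((-10)² + 12²) = sqrt(100 + 144) = sqrt(244) = 15.62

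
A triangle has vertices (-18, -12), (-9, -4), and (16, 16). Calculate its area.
Using the coordinate formula: Area = (1/2)|x₁(y₂-y₃) + x₂(y₃-y₁) + x₃(y₁-y₂)|
Area = (1/2)|(-18)((-4)-16) + (-9)(16-(-12)) + 16((-12)-(-4))|
Area = (1/2)|(-18)*(-20) + (-9)*28 + 16*(-8)|
Area = (1/2)|360 + (-252) + (-128)|
Area = (1/2)*20 = 10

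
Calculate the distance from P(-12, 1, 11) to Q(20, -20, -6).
d = √[(32)² + (-21)² + (-17)²] = √1754 = 41.88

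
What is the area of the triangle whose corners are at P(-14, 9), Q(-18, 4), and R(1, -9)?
Using the coordinate formula: Area = (1/2)|x₁(y₂-y₃) + x₂(y₃-y₁) + x₃(y₁-y₂)|
Area = (1/2)|(-14)(4-(-9)) + (-18)((-9)-9) + 1(9-4)|
Area = (1/2)|(-14)*13 + (-18)*(-18) + 1*5|
Area = (1/2)|(-182) + 324 + 5|
Area = (1/2)*147 = 73.50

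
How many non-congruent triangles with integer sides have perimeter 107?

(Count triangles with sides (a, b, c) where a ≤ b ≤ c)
With a ≤ b ≤ c and a + b + c = 107, the triangle inequality a + b > c gives c < 107/2, so c ≤ 53.
Iterate a from 1 to ⌊p/3⌋ = 35; for each a, b ranges from a to ⌊(p−a)/2⌋ with c = p − a − b, keeping only c ≥ b.
Triples: (1, 53, 53), (2, 52, 53), (3, 51, 53), …
Count = 252 triangles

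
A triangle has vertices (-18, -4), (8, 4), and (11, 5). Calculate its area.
Using the coordinate formula: Area = (1/2)|x₁(y₂-y₃) + x₂(y₃-y₁) + x₃(y₁-y₂)|
Area = (1/2)|(-18)(4-5) + 8(5-(-4)) + 11((-4)-4)|
Area = (1/2)|(-18)*(-1) + 8*9 + 11*(-8)|
Area = (1/2)|18 + 72 + (-88)|
Area = (1/2)*2 = 1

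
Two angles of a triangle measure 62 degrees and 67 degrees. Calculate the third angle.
Sum of angles in a triangle = 180 degrees
Third angle = 180 - 62 - 67
Third angle = 51 degrees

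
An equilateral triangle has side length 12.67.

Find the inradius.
For an equilateral triangle, r = s/(2√3) where s is the side.
r = 12.67/(2√3) = 12.67/3.464102 = 3.658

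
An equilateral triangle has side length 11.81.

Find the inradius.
For an equilateral triangle, r = s/(2√3) where s is the side.
r = 11.81/(2√3) = 11.81/3.464102 = 3.409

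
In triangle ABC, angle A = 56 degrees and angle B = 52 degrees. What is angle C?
Sum of angles in a triangle = 180 degrees
Third angle = 180 - 56 - 52
Third angle = 72 degrees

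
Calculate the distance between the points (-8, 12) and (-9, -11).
Using the distance formula: d = sqrt((x₂-x₁)² + (y₂-y₁)²)
dx = (-9) - (-8) = -1
dy = (-11) - 12 = -23
d = sqrt((-1)² + (-23)²) = sqrt(1 + 529) = sqrt(530) = 23.02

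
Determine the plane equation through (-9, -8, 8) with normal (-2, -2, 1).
d = n·P = (-2)(-9) + (-2)(-8) + (1)(8) = 42
Plane: -2x - 2y + z = 42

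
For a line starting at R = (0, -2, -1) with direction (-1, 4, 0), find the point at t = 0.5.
P(0.5) = (0 + (-1)(0.5), -2 + 4(0.5), -1 + 0(0.5)) = (-0.5, 0, -1)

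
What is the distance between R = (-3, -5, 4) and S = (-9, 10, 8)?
d = √[(-6)² + (15)² + (4)²] = √277 = 16.64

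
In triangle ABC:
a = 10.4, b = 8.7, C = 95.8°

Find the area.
Using A = ½ab·sin(C):
A = ½·10.4·8.7·sin(95.8°) = ½·90.48·0.994881 = 45.01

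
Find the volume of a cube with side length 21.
Volume = s³
Volume = 21³
Volume = 9261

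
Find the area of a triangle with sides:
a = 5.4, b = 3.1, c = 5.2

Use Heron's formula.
s = (a+b+c)/2 = (5.4+3.1+5.2)/2 = 6.85
A = √(s(s-a)(s-b)(s-c)) = √(6.85·1.45·3.75·1.65)
A = √61.4573 = 7.839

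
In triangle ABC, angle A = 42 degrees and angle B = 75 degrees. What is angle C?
Sum of angles in a triangle = 180 degrees
Third angle = 180 - 42 - 75
Third angle = 63 degrees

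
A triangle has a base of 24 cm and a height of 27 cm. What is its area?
Area = (1/2) * base * height
Area = (1/2) * 24 * 27
Area = 324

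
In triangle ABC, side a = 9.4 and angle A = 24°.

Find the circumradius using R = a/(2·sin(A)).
R = a/(2·sin(A)) = 9.4/(2·sin(24°))
R = 9.4/(2·0.406737) = 9.4/0.813473 = 11.56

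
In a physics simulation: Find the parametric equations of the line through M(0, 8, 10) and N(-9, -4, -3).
Direction vector d = N - M = (-9, -12, -13)
x = 0 - 9t, y = 8 - 12t, z = 10 - 13t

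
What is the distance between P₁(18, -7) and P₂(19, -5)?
Using the distance formula: d = sqrt((x₂-x₁)² + (y₂-y₁)²)
dx = 19 - 18 = 1
dy = (-5) - (-7) = 2
d = sqrt(1² + 2²) = sqrt(1 + 4) = sqrt(5) = 2.24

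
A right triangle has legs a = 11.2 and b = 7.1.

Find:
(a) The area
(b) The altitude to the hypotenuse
(a) Area = ½ab = ½·11.2·7.1 = 39.76
(b) Hypotenuse c = √(11.2² + 7.1²) = √175.85 = 13.2608
    Area = ½·c·h_c  →  h_c = 2·Area/c = 2·39.76/13.2608 = 5.997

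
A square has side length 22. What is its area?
Area = s²
Area = 22²
Area = 484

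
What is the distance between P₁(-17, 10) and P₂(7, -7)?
Using the distance formula: d = sqrt((x₂-x₁)² + (y₂-y₁)²)
dx = 7 - (-17) = 24
dy = (-7) - 10 = -17
d = sqrt(24² + (-17)²) = sqrt(576 + 289) = sqrt(865) = 29.41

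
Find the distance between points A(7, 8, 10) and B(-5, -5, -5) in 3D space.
d = √[(-12)² + (-13)² + (-15)²] = √538 = 23.19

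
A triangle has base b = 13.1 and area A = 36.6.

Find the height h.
A = ½bh  →  h = 2A/b
h = 2·36.6/13.1 = 5.588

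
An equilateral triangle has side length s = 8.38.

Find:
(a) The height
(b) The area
(a) Height h = s·√3/2 = 8.38·√3/2 = 7.257
(b) Area = (√3/4)·s² = (√3/4)·8.38² = (√3/4)·70.2244 = 30.41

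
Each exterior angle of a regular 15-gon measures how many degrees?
Exterior angle of a regular n-gon = 360/n
Exterior angle = 360/15
Exterior angle = 24 degrees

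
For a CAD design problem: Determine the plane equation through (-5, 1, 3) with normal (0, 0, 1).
d = n·P = (0)(-5) + (0)(1) + (1)(3) = 3
Plane: z = 3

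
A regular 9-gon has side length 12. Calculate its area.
For a regular 9-gon with side length s = 12:
Apothem a = s / (2*tan(pi/9)) = 12 / (2*tan(pi/9)) ≈ 16.4849
Perimeter P = 9 * 12 = 108
Area = (1/2) * P * a = (1/2) * 108 * 16.4849 = 890.18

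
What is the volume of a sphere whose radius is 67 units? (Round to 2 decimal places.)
Volume = (4/3) * pi * r³
Volume = (4/3) * pi * 67³
Volume = (4/3) * pi * 300763
Volume = 1259833.11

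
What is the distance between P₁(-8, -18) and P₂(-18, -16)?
Using the distance formula: d = sqrt((x₂-x₁)² + (y₂-y₁)²)
dx = (-18) - (-8) = -10
dy = (-16) - (-18) = 2
d = sqrt((-10)² + 2²) = sqrt(100 + 4) = sqrt(104) = 10.20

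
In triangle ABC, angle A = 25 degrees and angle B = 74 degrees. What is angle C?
Sum of angles in a triangle = 180 degrees
Third angle = 180 - 25 - 74
Third angle = 81 degrees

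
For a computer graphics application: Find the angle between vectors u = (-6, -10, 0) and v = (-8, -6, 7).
u·v = 108, |u|² = 136, |v|² = 149
cos θ = 108/√20264 ≈ 0.7587
θ ≈ 40.65°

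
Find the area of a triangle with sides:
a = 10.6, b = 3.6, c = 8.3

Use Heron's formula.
s = (a+b+c)/2 = (10.6+3.6+8.3)/2 = 11.25
A = √(s(s-a)(s-b)(s-c)) = √(11.25·0.65·7.65·2.95)
A = √165.025 = 12.85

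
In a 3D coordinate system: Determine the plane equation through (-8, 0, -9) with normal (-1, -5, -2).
d = n·P = (-1)(-8) + (-5)(0) + (-2)(-9) = 26
Plane: -x - 5y - 2z = 26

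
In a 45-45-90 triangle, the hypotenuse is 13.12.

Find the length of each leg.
In a 45-45-90 triangle, hypotenuse = leg·√2  →  leg = hypotenuse/√2
leg = 13.12/√2 = 9.277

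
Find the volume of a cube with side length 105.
Volume = s³
Volume = 105³
Volume = 1157625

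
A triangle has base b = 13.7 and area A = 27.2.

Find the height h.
A = ½bh  →  h = 2A/b
h = 2·27.2/13.7 = 3.971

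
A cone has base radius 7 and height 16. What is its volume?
Volume = (1/3) * pi * r² * h
Volume = (1/3) * pi * 7² * 16
Volume = (1/3) * pi * 49 * 16
Volume = (1/3) * pi * 784
Volume = 821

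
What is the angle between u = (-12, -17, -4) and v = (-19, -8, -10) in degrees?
u·v = 404, |u|² = 449, |v|² = 525
cos θ = 404/√235725 ≈ 0.8321
θ ≈ 33.68°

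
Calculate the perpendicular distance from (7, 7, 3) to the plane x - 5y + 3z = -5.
d = |1(7) + (-5)(7) + 3(3) - (-5)| / √(1² + (-5)² + 3²) = 14/√35 = 2.366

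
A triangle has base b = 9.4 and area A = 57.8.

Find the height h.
A = ½bh  →  h = 2A/b
h = 2·57.8/9.4 = 12.3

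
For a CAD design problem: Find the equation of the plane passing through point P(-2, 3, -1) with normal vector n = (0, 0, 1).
d = n·P = (0)(-2) + (0)(3) + (1)(-1) = -1
Plane: z = -1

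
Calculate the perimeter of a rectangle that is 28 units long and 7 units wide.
Perimeter = 2 * (length + width)
Perimeter = 2 * (28 + 7)
Perimeter = 2 * 35
Perimeter = 70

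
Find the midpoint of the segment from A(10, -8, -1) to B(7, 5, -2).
Midpoint = ((10+7)/2, (-8+5)/2, (-1-2)/2) = (8.5, -1.5, -1.5)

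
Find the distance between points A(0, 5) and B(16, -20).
Using the distance formula: d = sqrt((x₂-x₁)² + (y₂-y₁)²)
dx = 16 - 0 = 16
dy = (-20) - 5 = -25
d = sqrt(16² + (-25)²) = sqrt(256 + 625) = sqrt(881) = 29.68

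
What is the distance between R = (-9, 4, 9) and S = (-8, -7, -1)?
d = √[(1)² + (-11)² + (-10)²] = √222 = 14.9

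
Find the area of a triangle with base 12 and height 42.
Area = (1/2) * base * height
Area = (1/2) * 12 * 42
Area = 252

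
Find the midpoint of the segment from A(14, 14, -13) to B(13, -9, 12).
Midpoint = ((14+13)/2, (14-9)/2, (-13+12)/2) = (13.5, 2.5, -0.5)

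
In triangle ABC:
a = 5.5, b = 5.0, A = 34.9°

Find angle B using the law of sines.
sin(B)/b = sin(A)/a
sin(B) = b·sin(A)/a = 5.0·sin(34.9°)/5.5 = 0.520133
B = arcsin(0.520133) = 31.34°  (b ≤ a, so B ≤ A and the acute solution is unique)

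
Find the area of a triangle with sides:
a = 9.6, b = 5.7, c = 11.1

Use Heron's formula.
s = (a+b+c)/2 = (9.6+5.7+11.1)/2 = 13.2
A = √(s(s-a)(s-b)(s-c)) = √(13.2·3.6·7.5·2.1)
A = √748.44 = 27.36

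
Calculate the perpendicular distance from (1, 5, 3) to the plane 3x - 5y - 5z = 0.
d = |3(1) + (-5)(5) + (-5)(3) - (0)| / √(3² + (-5)² + (-5)²) = 37/√59 = 4.817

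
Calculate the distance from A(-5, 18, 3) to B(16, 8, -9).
d = √[(21)² + (-10)² + (-12)²] = √685 = 26.17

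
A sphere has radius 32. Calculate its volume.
Volume = (4/3) * pi * r³
Volume = (4/3) * pi * 32³
Volume = (4/3) * pi * 32768
Volume = 137258.28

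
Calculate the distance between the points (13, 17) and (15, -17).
Using the distance formula: d = sqrt((x₂-x₁)² + (y₂-y₁)²)
dx = 15 - 13 = 2
dy = (-17) - 17 = -34
d = sqrt(2² + (-34)²) = sqrt(4 + 1156) = sqrt(1160) = 34.06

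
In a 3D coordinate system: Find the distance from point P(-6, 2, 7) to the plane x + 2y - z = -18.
d = |1(-6) + 2(2) + (-1)(7) - (-18)| / √(1² + 2² + (-1)²) = 9/√6 = 3.674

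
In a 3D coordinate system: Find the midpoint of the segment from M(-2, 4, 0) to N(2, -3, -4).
Midpoint = ((-2+2)/2, (4-3)/2, (0-4)/2) = (0, 0.5, -2)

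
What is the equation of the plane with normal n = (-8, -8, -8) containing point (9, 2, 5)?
d = n·P = (-8)(9) + (-8)(2) + (-8)(5) = -128
Plane: -8x - 8y - 8z = -128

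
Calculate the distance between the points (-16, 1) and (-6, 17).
Using the distance formula: d = sqrt((x₂-x₁)² + (y₂-y₁)²)
dx = (-6) - (-16) = 10
dy = 17 - 1 = 16
d = sqrt(10² + 16²) = sqrt(100 + 256) = sqrt(356) = 18.87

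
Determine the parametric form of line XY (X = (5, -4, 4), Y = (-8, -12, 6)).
Direction vector d = Y - X = (-13, -8, 2)
x = 5 - 13t, y = -4 - 8t, z = 4 + 2t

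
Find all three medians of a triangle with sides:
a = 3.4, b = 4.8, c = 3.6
Using m_x = ½√(2y² + 2z² - x²):
m_a = ½√(2·4.8² + 2·3.6² - 3.4²) = ½√60.44 = 3.887
m_b = ½√(2·3.4² + 2·3.6² - 4.8²) = ½√26 = 2.55
m_c = ½√(2·3.4² + 2·4.8² - 3.6²) = ½√56.24 = 3.75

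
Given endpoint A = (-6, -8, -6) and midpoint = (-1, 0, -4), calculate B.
B = (2×(-1) - (-6), 2×0 - (-8), 2×(-4) - (-6)) = (4, 8, -2)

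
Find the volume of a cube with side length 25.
Volume = s³
Volume = 25³
Volume = 15625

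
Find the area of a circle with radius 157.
Area = pi * r²
Area = pi * 157²
Area = pi * 24649
Area = 77437.12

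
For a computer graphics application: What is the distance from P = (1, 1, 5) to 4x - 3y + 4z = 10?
d = |4(1) + (-3)(1) + 4(5) - (10)| / √(4² + (-3)² + 4²) = 11/√41 = 1.718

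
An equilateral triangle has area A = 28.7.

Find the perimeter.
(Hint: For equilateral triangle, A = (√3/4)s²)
A = (√3/4)s²  →  s² = 4A/√3 = 4·28.7/√3 = 66.2798
s = 8.14124
Perimeter = 3s = 24.42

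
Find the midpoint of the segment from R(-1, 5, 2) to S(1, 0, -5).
Midpoint = ((-1+1)/2, (5+0)/2, (2-5)/2) = (0, 2.5, -1.5)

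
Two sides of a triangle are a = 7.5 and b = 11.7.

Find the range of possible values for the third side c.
By the triangle inequality: |a - b| < c < a + b
|7.5 - 11.7| < c < 7.5 + 11.7
4.2 < c < 19.2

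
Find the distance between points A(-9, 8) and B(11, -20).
Using the distance formula: d = sqrt((x₂-x₁)² + (y₂-y₁)²)
dx = 11 - (-9) = 20
dy = (-20) - 8 = -28
d = sqrt(20² + (-28)²) = sqrt(400 + 784) = sqrt(1184) = 34.41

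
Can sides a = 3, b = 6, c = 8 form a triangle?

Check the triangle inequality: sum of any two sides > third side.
Yes, triangle inequality satisfied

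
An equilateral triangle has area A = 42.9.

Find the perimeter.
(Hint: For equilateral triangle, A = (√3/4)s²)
A = (√3/4)s²  →  s² = 4A/√3 = 4·42.9/√3 = 99.0733
s = 9.95356
Perimeter = 3s = 29.86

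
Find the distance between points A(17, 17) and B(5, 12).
Using the distance formula: d = sqrt((x₂-x₁)² + (y₂-y₁)²)
dx = 5 - 17 = -12
dy = 12 - 17 = -5
d = sqrt((-12)² + (-5)²) = sqrt(144 + 25) = sqrt(169) = 13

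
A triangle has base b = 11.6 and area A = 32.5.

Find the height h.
A = ½bh  →  h = 2A/b
h = 2·32.5/11.6 = 5.603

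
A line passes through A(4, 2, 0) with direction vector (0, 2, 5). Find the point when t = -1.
P(-1) = (4 + 0(-1), 2 + 2(-1), 0 + 5(-1)) = (4, 0, -5)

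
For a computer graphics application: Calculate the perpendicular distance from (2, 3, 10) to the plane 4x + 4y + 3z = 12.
d = |4(2) + 4(3) + 3(10) - (12)| / √(4² + 4² + 3²) = 38/√41 = 5.935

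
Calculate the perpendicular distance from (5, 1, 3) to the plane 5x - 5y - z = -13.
d = |5(5) + (-5)(1) + (-1)(3) - (-13)| / √(5² + (-5)² + (-1)²) = 30/√51 = 4.201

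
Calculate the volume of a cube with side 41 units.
Volume = s³
Volume = 41³
Volume = 68921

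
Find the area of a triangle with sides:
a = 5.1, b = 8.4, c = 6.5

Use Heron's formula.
s = (a+b+c)/2 = (5.1+8.4+6.5)/2 = 10
A = √(s(s-a)(s-b)(s-c)) = √(10·4.9·1.6·3.5)
A = √274.4 = 16.57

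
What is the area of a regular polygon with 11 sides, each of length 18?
For a regular 11-gon with side length s = 18:
Apothem a = s / (2*tan(pi/11)) = 18 / (2*tan(pi/11)) ≈ 30.6512
Perimeter P = 11 * 18 = 198
Area = (1/2) * P * a = (1/2) * 198 * 30.6512 = 3034.47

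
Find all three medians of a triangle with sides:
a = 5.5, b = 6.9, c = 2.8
Using m_x = ½√(2y² + 2z² - x²):
m_a = ½√(2·6.9² + 2·2.8² - 5.5²) = ½√80.65 = 4.49
m_b = ½√(2·5.5² + 2·2.8² - 6.9²) = ½√28.57 = 2.673
m_c = ½√(2·5.5² + 2·6.9² - 2.8²) = ½√147.88 = 6.08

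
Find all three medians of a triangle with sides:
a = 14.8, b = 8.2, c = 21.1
Using m_x = ½√(2y² + 2z² - x²):
m_a = ½√(2·8.2² + 2·21.1² - 14.8²) = ½√805.86 = 14.19
m_b = ½√(2·14.8² + 2·21.1² - 8.2²) = ½√1261.26 = 17.76
m_c = ½√(2·14.8² + 2·8.2² - 21.1²) = ½√127.35 = 5.642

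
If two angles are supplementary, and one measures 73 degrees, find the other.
Supplementary angles sum to 180 degrees.
Other angle = 180 - 73
Other angle = 107 degrees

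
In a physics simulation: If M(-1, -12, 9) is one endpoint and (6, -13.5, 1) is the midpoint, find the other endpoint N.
N = (2×6 - (-1), 2×(-13.5) - (-12), 2×1 - 9) = (13, -15, -7)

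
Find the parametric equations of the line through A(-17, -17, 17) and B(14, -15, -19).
Direction vector d = B - A = (31, 2, -36)
x = -17 + 31t, y = -17 + 2t, z = 17 - 36t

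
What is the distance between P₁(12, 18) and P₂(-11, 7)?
Using the distance formula: d = sqrt((x₂-x₁)² + (y₂-y₁)²)
dx = (-11) - 12 = -23
dy = 7 - 18 = -11
d = sqrt((-23)² + (-11)²) = sqrt(529 + 121) = sqrt(650) = 25.50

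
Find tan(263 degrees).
tan(263 degrees) = 8.1443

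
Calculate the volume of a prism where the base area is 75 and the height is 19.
Volume = base area * height
Volume = 75 * 19
Volume = 1425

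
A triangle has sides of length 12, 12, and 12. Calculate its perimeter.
Perimeter = sum of all sides
Perimeter = 12 + 12 + 12
Perimeter = 36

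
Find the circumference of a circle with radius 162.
Circumference = 2 * pi * r
Circumference = 2 * pi * 162
Circumference = 1017.88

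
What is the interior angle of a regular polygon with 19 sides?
Interior angle of a regular n-gon = (n-2)*180/n
Interior angle = (19-2)*180/19
Interior angle = 17*180/19
Interior angle = 3060/19
Interior angle = 161.05 degrees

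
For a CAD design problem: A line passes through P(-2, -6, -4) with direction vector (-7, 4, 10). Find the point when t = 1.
P(1) = (-2 + (-7)(1), -6 + 4(1), -4 + 10(1)) = (-9, -2, 6)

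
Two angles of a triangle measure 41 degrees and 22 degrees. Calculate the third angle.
Sum of angles in a triangle = 180 degrees
Third angle = 180 - 41 - 22
Third angle = 117 degrees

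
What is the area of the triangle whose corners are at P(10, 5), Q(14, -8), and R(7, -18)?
Using the coordinate formula: Area = (1/2)|x₁(y₂-y₃) + x₂(y₃-y₁) + x₃(y₁-y₂)|
Area = (1/2)|10((-8)-(-18)) + 14((-18)-5) + 7(5-(-8))|
Area = (1/2)|10*10 + 14*(-23) + 7*13|
Area = (1/2)|100 + (-322) + 91|
Area = (1/2)*131 = 65.50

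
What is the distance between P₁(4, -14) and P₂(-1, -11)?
Using the distance formula: d = sqrt((x₂-x₁)² + (y₂-y₁)²)
dx = (-1) - 4 = -5
dy = (-11) - (-14) = 3
d = sqrt((-5)² + 3²) = sqrt(25 + 9) = sqrt(34) = 5.83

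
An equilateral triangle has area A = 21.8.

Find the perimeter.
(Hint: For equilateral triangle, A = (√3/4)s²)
A = (√3/4)s²  →  s² = 4A/√3 = 4·21.8/√3 = 50.3449
s = 7.09542
Perimeter = 3s = 21.29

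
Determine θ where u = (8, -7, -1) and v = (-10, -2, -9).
u·v = -57, |u|² = 114, |v|² = 185
cos θ = -57/√21090 ≈ -0.3925
θ ≈ 113.1°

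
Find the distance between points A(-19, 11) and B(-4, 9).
Using the distance formula: d = sqrt((x₂-x₁)² + (y₂-y₁)²)
dx = (-4) - (-19) = 15
dy = 9 - 11 = -2
d = sqrt(15² + (-2)²) = sqrt(225 + 4) = sqrt(229) = 15.13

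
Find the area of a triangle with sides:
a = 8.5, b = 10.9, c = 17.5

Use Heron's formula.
s = (a+b+c)/2 = (8.5+10.9+17.5)/2 = 18.45
A = √(s(s-a)(s-b)(s-c)) = √(18.45·9.95·7.55·0.95)
A = √1316.71 = 36.29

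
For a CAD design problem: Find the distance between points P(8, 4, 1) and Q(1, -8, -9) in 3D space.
d = √[(-7)² + (-12)² + (-10)²] = √293 = 17.12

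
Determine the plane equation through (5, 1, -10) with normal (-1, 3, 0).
d = n·P = (-1)(5) + (3)(1) + (0)(-10) = -2
Plane: -x + 3y = -2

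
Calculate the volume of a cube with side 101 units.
Volume = s³
Volume = 101³
Volume = 1030301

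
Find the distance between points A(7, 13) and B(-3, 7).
Using the distance formula: d = sqrt((x₂-x₁)² + (y₂-y₁)²)
dx = (-3) - 7 = -10
dy = 7 - 13 = -6
d = sqrt((-10)² + (-6)²) = sqrt(100 + 36) = sqrt(136) = 11.66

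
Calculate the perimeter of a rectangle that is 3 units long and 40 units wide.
Perimeter = 2 * (length + width)
Perimeter = 2 * (3 + 40)
Perimeter = 2 * 43
Perimeter = 86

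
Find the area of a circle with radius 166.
Area = pi * r²
Area = pi * 166²
Area = pi * 27556
Area = 86569.73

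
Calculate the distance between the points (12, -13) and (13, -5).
Using the distance formula: d = sqrt((x₂-x₁)² + (y₂-y₁)²)
dx = 13 - 12 = 1
dy = (-5) - (-13) = 8
d = sqrt(1² + 8²) = sqrt(1 + 64) = sqrt(65) = 8.06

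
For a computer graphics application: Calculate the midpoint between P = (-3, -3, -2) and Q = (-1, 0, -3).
Midpoint = ((-3-1)/2, (-3+0)/2, (-2-3)/2) = (-2, -1.5, -2.5)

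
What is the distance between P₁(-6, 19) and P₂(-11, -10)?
Using the distance formula: d = sqrt((x₂-x₁)² + (y₂-y₁)²)
dx = (-11) - (-6) = -5
dy = (-10) - 19 = -29
d = sqrt((-5)² + (-29)²) = sqrt(25 + 841) = sqrt(866) = 29.43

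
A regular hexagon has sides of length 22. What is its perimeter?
Perimeter = number of sides * side length
Perimeter = 6 * 22
Perimeter = 132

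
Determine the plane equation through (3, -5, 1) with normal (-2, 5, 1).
d = n·P = (-2)(3) + (5)(-5) + (1)(1) = -30
Plane: -2x + 5y + z = -30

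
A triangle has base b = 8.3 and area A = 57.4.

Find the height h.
A = ½bh  →  h = 2A/b
h = 2·57.4/8.3 = 13.83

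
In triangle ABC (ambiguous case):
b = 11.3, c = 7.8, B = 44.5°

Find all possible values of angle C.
sin(C)/c = sin(B)/b  →  sin(C) = c·sin(B)/b = 7.8·sin(44.5°)/11.3 = 0.483813
C₁ = arcsin(0.483813) = 28.93°,  C₂ = 180° - C₁ = 151.07°
Check C₂: A = 180° - 44.5° - 151.07° = -15.57° ≤ 0, rejected
C = 28.93° (one solution)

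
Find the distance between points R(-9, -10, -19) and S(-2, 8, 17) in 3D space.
d = √[(7)² + (18)² + (36)²] = √1669 = 40.85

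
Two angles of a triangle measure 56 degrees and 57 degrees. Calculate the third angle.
Sum of angles in a triangle = 180 degrees
Third angle = 180 - 56 - 57
Third angle = 67 degrees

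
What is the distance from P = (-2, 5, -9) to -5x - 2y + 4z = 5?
d = |(-5)(-2) + (-2)(5) + 4(-9) - (5)| / √((-5)² + (-2)² + 4²) = 41/√45 = 6.112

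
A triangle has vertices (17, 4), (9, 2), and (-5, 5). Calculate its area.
Using the coordinate formula: Area = (1/2)|x₁(y₂-y₃) + x₂(y₃-y₁) + x₃(y₁-y₂)|
Area = (1/2)|17(2-5) + 9(5-4) + (-5)(4-2)|
Area = (1/2)|17*(-3) + 9*1 + (-5)*2|
Area = (1/2)|(-51) + 9 + (-10)|
Area = (1/2)*52 = 26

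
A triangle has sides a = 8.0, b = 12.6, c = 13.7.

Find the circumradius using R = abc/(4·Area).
s = (a+b+c)/2 = 17.15
Area = √(s(s-a)(s-b)(s-c)) = √(17.15·9.15·4.55·3.45) = 49.6316
R = abc/(4·Area) = (8.0·12.6·13.7)/(4·49.6316) = 1380.96/198.5264 = 6.956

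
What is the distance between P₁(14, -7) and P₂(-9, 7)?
Using the distance formula: d = sqrt((x₂-x₁)² + (y₂-y₁)²)
dx = (-9) - 14 = -23
dy = 7 - (-7) = 14
d = sqrt((-23)² + 14²) = sqrt(529 + 196) = sqrt(725) = 26.93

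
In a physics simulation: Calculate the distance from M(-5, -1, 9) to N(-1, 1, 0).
d = √[(4)² + (2)² + (-9)²] = √101 = 10.05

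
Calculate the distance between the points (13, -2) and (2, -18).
Using the distance formula: d = sqrt((x₂-x₁)² + (y₂-y₁)²)
dx = 2 - 13 = -11
dy = (-18) - (-2) = -16
d = sqrt((-11)² + (-16)²) = sqrt(121 + 256) = sqrt(377) = 19.42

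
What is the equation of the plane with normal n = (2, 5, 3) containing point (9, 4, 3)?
d = n·P = (2)(9) + (5)(4) + (3)(3) = 47
Plane: 2x + 5y + 3z = 47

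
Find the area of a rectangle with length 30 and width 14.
Area = length * width
Area = 30 * 14
Area = 420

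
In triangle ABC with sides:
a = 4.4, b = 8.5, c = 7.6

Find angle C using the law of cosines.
cos(C) = (a² + b² - c²)/(2ab)
cos(C) = (4.4² + 8.5² - 7.6²)/(2·4.4·8.5) = 33.85/74.8 = 0.452540
C = arccos(0.452540) = 63.09°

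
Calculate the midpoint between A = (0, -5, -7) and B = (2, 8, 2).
Midpoint = ((0+2)/2, (-5+8)/2, (-7+2)/2) = (1, 1.5, -2.5)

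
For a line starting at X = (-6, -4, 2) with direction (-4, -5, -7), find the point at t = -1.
P(-1) = (-6 + (-4)(-1), -4 + (-5)(-1), 2 + (-7)(-1)) = (-2, 1, 9)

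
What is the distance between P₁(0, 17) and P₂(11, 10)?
Using the distance formula: d = sqrt((x₂-x₁)² + (y₂-y₁)²)
dx = 11 - 0 = 11
dy = 10 - 17 = -7
d = sqrt(11² + (-7)²) = sqrt(121 + 49) = sqrt(170) = 13.04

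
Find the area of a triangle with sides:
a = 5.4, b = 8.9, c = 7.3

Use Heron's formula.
s = (a+b+c)/2 = (5.4+8.9+7.3)/2 = 10.8
A = √(s(s-a)(s-b)(s-c)) = √(10.8·5.4·1.9·3.5)
A = √387.828 = 19.69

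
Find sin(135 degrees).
sin(135 degrees) = 0.7071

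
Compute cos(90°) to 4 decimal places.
cos(90 degrees) = 0
Decimal approximation: 0.0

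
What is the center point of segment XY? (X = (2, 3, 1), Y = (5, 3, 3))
Midpoint = ((2+5)/2, (3+3)/2, (1+3)/2) = (3.5, 3, 2)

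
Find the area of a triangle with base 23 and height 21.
Area = (1/2) * base * height
Area = (1/2) * 23 * 21
Area = 241.50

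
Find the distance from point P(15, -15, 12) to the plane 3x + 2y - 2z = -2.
d = |3(15) + 2(-15) + (-2)(12) - (-2)| / √(3² + 2² + (-2)²) = 7/√17 = 1.698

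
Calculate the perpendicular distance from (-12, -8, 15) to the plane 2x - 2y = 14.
d = |2(-12) + (-2)(-8) + 0(15) - (14)| / √(2² + (-2)² + 0²) = 22/√8 = 7.778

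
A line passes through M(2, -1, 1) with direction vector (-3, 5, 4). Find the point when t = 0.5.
P(0.5) = (2 + (-3)(0.5), -1 + 5(0.5), 1 + 4(0.5)) = (0.5, 1.5, 3)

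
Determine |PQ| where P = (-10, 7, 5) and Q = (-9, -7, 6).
d = √[(1)² + (-14)² + (1)²] = √198 = 14.07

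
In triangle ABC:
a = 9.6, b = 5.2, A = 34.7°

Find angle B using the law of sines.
sin(B)/b = sin(A)/a
sin(B) = b·sin(A)/a = 5.2·sin(34.7°)/9.6 = 0.308360
B = arcsin(0.308360) = 17.96°  (b ≤ a, so B ≤ A and the acute solution is unique)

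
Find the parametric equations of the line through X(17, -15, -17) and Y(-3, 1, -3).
Direction vector d = Y - X = (-20, 16, 14)
x = 17 - 20t, y = -15 + 16t, z = -17 + 14t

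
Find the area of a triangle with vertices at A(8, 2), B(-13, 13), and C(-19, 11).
Using the coordinate formula: Area = (1/2)|x₁(y₂-y₃) + x₂(y₃-y₁) + x₃(y₁-y₂)|
Area = (1/2)|8(13-11) + (-13)(11-2) + (-19)(2-13)|
Area = (1/2)|8*2 + (-13)*9 + (-19)*(-11)|
Area = (1/2)|16 + (-117) + 209|
Area = (1/2)*108 = 54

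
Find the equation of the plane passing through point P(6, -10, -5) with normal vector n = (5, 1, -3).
d = n·P = (5)(6) + (1)(-10) + (-3)(-5) = 35
Plane: 5x + y - 3z = 35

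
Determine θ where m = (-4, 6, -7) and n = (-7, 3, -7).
m·n = 95, |m|² = 101, |n|² = 107
cos θ = 95/√10807 ≈ 0.9138
θ ≈ 23.96°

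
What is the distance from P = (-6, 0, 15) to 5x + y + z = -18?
d = |5(-6) + 1(0) + 1(15) - (-18)| / √(5² + 1² + 1²) = 3/√27 = 0.5774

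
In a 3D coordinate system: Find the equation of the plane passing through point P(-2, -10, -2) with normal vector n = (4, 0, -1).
d = n·P = (4)(-2) + (0)(-10) + (-1)(-2) = -6
Plane: 4x - z = -6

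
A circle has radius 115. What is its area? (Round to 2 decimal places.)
Area = pi * r²
Area = pi * 115²
Area = pi * 13225
Area = 41547.56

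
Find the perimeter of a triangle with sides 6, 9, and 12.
Perimeter = sum of all sides
Perimeter = 6 + 9 + 12
Perimeter = 27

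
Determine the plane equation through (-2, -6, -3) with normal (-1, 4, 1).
d = n·P = (-1)(-2) + (4)(-6) + (1)(-3) = -25
Plane: -x + 4y + z = -25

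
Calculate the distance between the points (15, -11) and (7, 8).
Using the distance formula: d = sqrt((x₂-x₁)² + (y₂-y₁)²)
dx = 7 - 15 = -8
dy = 8 - (-11) = 19
d = sqrt((-8)² + 19²) = sqrt(64 + 361) = sqrt(425) = 20.62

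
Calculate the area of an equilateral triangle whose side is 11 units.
Area = (sqrt(3)/4) * s²
Area = (sqrt(3)/4) * 11²
Area = (sqrt(3)/4) * 121
Area = 52.39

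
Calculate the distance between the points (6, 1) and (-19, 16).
Using the distance formula: d = sqrt((x₂-x₁)² + (y₂-y₁)²)
dx = (-19) - 6 = -25
dy = 16 - 1 = 15
d = sqrt((-25)² + 15²) = sqrt(625 + 225) = sqrt(850) = 29.15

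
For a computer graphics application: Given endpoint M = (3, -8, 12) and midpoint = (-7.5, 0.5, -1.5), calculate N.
N = (2×(-7.5) - 3, 2×0.5 - (-8), 2×(-1.5) - 12) = (-18, 9, -15)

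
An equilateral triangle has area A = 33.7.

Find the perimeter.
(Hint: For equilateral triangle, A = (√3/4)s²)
A = (√3/4)s²  →  s² = 4A/√3 = 4·33.7/√3 = 77.8268
s = 8.82195
Perimeter = 3s = 26.47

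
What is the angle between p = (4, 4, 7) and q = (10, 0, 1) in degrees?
p·q = 47, |p|² = 81, |q|² = 101
cos θ = 47/√8181 ≈ 0.5196
θ ≈ 58.69°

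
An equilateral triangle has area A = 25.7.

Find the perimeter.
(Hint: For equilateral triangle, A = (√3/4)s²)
A = (√3/4)s²  →  s² = 4A/√3 = 4·25.7/√3 = 59.3516
s = 7.704
Perimeter = 3s = 23.11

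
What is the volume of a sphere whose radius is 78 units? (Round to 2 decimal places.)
Volume = (4/3) * pi * r³
Volume = (4/3) * pi * 78³
Volume = (4/3) * pi * 474552
Volume = 1987798.77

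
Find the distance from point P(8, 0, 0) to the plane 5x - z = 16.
d = |5(8) + 0(0) + (-1)(0) - (16)| / √(5² + 0² + (-1)²) = 24/√26 = 4.707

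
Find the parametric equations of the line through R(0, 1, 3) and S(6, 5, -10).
Direction vector d = S - R = (6, 4, -13)
x = 0 + 6t, y = 1 + 4t, z = 3 - 13t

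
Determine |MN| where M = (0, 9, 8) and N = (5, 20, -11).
d = √[(5)² + (11)² + (-19)²] = √507 = 22.52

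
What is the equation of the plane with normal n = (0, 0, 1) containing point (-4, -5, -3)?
d = n·P = (0)(-4) + (0)(-5) + (1)(-3) = -3
Plane: z = -3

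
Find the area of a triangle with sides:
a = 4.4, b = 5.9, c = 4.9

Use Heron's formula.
s = (a+b+c)/2 = (4.4+5.9+4.9)/2 = 7.6
A = √(s(s-a)(s-b)(s-c)) = √(7.6·3.2·1.7·2.7)
A = √111.629 = 10.57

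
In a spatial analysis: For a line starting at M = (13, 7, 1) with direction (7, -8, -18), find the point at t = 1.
P(1) = (13 + 7(1), 7 + (-8)(1), 1 + (-18)(1)) = (20, -1, -17)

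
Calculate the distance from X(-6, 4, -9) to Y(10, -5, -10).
d = √[(16)² + (-9)² + (-1)²] = √338 = 18.38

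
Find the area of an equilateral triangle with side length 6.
Area = (sqrt(3)/4) * s²
Area = (sqrt(3)/4) * 6²
Area = (sqrt(3)/4) * 36
Area = 15.59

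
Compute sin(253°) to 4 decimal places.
sin(253 degrees) = -0.9563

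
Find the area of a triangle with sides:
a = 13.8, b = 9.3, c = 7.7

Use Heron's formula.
s = (a+b+c)/2 = (13.8+9.3+7.7)/2 = 15.4
A = √(s(s-a)(s-b)(s-c)) = √(15.4·1.6·6.1·7.7)
A = √1157.34 = 34.02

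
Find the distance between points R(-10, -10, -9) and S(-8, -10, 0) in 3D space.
d = √[(2)² + (0)² + (9)²] = √85 = 9.22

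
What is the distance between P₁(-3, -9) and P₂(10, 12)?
Using the distance formula: d = sqrt((x₂-x₁)² + (y₂-y₁)²)
dx = 10 - (-3) = 13
dy = 12 - (-9) = 21
d = sqrt(13² + 21²) = sqrt(169 + 441) = sqrt(610) = 24.70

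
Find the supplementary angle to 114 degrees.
Supplementary angles sum to 180 degrees.
Other angle = 180 - 114
Other angle = 66 degrees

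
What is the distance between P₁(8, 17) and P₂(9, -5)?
Using the distance formula: d = sqrt((x₂-x₁)² + (y₂-y₁)²)
dx = 9 - 8 = 1
dy = (-5) - 17 = -22
d = sqrt(1² + (-22)²) = sqrt(1 + 484) = sqrt(485) = 22.02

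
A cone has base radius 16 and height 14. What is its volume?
Volume = (1/3) * pi * r² * h
Volume = (1/3) * pi * 16² * 14
Volume = (1/3) * pi * 256 * 14
Volume = (1/3) * pi * 3584
Volume = 3753.16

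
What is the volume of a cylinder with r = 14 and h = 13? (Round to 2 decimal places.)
Volume = pi * r² * h
Volume = pi * 14² * 13
Volume = pi * 196 * 13
Volume = pi * 2548
Volume = 8004.78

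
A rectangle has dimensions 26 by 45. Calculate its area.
Area = length * width
Area = 26 * 45
Area = 1170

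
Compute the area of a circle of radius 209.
Area = pi * r²
Area = pi * 209²
Area = pi * 43681
Area = 137227.91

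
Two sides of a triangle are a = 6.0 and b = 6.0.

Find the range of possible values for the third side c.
By the triangle inequality: |a - b| < c < a + b
|6.0 - 6.0| < c < 6.0 + 6.0
0 < c < 12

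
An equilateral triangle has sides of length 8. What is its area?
Area = (sqrt(3)/4) * s²
Area = (sqrt(3)/4) * 8²
Area = (sqrt(3)/4) * 64
Area = 27.71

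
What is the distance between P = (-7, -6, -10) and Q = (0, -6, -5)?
d = √[(7)² + (0)² + (5)²] = √74 = 8.602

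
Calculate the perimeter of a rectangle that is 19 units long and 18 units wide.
Perimeter = 2 * (length + width)
Perimeter = 2 * (19 + 18)
Perimeter = 2 * 37
Perimeter = 74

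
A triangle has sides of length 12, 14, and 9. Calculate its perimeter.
Perimeter = sum of all sides
Perimeter = 12 + 14 + 9
Perimeter = 35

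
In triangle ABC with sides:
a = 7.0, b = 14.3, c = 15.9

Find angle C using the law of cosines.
cos(C) = (a² + b² - c²)/(2ab)
cos(C) = (7.0² + 14.3² - 15.9²)/(2·7.0·14.3) = 0.68/200.2 = 0.003397
C = arccos(0.003397) = 89.81°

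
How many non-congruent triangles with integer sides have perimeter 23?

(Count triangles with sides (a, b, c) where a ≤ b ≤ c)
With a ≤ b ≤ c and a + b + c = 23, the triangle inequality a + b > c gives c < 23/2, so c ≤ 11.
Iterate a from 1 to ⌊p/3⌋ = 7; for each a, b ranges from a to ⌊(p−a)/2⌋ with c = p − a − b, keeping only c ≥ b.
Triples: (1, 11, 11), (2, 10, 11), (3, 9, 11), …
Count = 14 triangles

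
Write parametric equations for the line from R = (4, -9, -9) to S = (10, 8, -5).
Direction vector d = S - R = (6, 17, 4)
x = 4 + 6t, y = -9 + 17t, z = -9 + 4t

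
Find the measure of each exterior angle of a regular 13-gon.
Exterior angle of a regular n-gon = 360/n
Exterior angle = 360/13
Exterior angle = 27.69 degrees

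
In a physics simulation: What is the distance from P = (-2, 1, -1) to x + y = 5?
d = |1(-2) + 1(1) + 0(-1) - (5)| / √(1² + 1² + 0²) = 6/√2 = 4.243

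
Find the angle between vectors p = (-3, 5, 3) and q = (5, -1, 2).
p·q = -14, |p|² = 43, |q|² = 30
cos θ = -14/√1290 ≈ -0.3898
θ ≈ 112.9°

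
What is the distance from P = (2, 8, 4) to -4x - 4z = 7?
d = |(-4)(2) + 0(8) + (-4)(4) - (7)| / √((-4)² + 0² + (-4)²) = 31/√32 = 5.48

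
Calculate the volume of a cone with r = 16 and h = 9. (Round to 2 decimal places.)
Volume = (1/3) * pi * r² * h
Volume = (1/3) * pi * 16² * 9
Volume = (1/3) * pi * 256 * 9
Volume = (1/3) * pi * 2304
Volume = 2412.74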